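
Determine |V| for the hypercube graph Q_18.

The 18-cube has 2^18 = 262144 vertices.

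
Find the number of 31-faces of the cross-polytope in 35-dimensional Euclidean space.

Number of 31-faces = 2^(31+1) · C(35,31+1) = 4294967296 · 6545 = 28110560952320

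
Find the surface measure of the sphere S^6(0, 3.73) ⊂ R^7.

The surface area of an n-ball is 2π^(n/2) r^(n-1) / Γ(n/2). For n=7, r=3.73: 89070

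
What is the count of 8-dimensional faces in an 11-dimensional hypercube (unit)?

Choose 8 of 11 axes to span the face (C(11,8) = 165 ways), then fix each of the remaining 3 coordinates at one of its two extreme values (2^3 = 8 ways): 165·8 = 1320.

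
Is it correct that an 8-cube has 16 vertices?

False. The 8-cube has 2^8 = 256 vertices.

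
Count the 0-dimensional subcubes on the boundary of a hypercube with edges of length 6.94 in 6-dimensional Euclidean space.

Choose 0 of 6 axes to span the face (C(6,0) = 1 way), then fix each of the remaining 6 coordinates at one of its two extreme values (2^6 = 64 ways): 1·64 = 64.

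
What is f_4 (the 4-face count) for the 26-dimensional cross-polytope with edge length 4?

Number of 4-faces = 2^(4+1) · C(26,4+1) = 32 · 65780 = 2104960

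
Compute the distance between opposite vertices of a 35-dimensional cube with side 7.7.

d = √(7.7² + 7.7² + ... + 7.7²) [35 terms] = √(35·7.7²) = 7.7√35 ≈ 45.5538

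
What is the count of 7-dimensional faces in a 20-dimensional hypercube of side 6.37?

Number of 7-faces = C(20,7) · 2^(20-7) = 77520 · 8192 = 635043840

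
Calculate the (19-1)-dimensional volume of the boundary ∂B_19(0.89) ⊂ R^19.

The surface area of an n-ball is 2π^(n/2) r^(n-1) / Γ(n/2). For n=19, r=0.89: 0.108733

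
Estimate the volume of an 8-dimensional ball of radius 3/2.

V_8(3/2) = π^(8/2) · (3/2)^8 / Γ(8/2 + 1) = 2187·π^4/2048 ≈ 104.02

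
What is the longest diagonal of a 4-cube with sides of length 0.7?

d = √(0.7² + 0.7² + ... + 0.7²) [4 terms] = √(4·0.7²) = 0.7√4 = 1.4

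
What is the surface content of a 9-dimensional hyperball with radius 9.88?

|∂B_9(9.88)| ≈ 2.69535e+09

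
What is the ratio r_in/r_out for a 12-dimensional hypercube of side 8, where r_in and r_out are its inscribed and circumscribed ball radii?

For an n-cube of any side s, the inradius is s/2 and the circumradius is s√n/2, so the ratio is 1/√12 ≈ 0.288675.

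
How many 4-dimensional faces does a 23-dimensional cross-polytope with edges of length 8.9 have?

Each 4-face is the convex hull of 5 vertices, one chosen as ±e_i from each of 5 distinct axes: 2^5·C(23,5) = 1076768.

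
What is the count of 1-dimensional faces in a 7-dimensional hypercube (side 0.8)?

An n-cube has C(n,k)·2^(n-k) k-faces. Here C(7,1)·2^6 = 7·64 = 448.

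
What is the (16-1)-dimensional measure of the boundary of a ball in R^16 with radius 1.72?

S = n·V_n(r)/r = 16·V_16(1.72)/1.72 (volume-to-surface relation), giving 12844.7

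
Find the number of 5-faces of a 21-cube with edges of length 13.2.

Number of 5-faces = C(21,5) · 2^(21-5) = 20349 · 65536 = 1333592064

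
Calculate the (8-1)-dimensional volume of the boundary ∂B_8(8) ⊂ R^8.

The surface area of an n-ball is 2π^(n/2) r^(n-1) / Γ(n/2). For n=8, r=8: 2097152·π^4/3 ≈ 6.80939e+07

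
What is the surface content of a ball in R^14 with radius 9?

|∂B_14(9)| = 282429536481·π^7/40 ≈ 2.13255e+13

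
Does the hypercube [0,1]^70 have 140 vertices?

False. The 70-cube has 2^70 = 1180591620717411303424 vertices.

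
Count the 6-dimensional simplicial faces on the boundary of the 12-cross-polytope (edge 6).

An n-cross-polytope has 2^(k+1)·C(n,k+1) k-faces. Here 2^7·C(12,7) = 128·792 = 101376.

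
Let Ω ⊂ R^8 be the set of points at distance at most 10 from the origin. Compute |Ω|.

Volume = π^{8/2}·(10)^8/Γ(5) = 12500000·π^4/3 ≈ 4.05871e+08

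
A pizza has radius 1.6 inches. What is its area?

The n-ball volume is π^(n/2)·r^n/Γ(n/2+1). With n=2, r=1.6: V ≈ 8.04248.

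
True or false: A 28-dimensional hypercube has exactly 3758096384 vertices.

False. The 28-cube has 2^28 = 268435456 vertices.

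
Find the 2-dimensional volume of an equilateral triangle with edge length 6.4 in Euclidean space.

Area = (√3/4) · 6.4² = 17.7362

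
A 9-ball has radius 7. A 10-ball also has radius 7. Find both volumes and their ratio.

V_9(7) ≈ 1.33107e+08. V_10(7) ≈ 7.20358e+08. Ratio V_9/V_10 ≈ 0.1848.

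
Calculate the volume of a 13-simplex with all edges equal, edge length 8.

V_13 = √(14) · 8^13 / (13! · 2^(13/2)) ≈ 3.64971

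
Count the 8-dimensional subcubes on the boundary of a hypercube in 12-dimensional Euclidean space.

f_8(12-cube) = (12 choose 8) · 2^4 = 7920.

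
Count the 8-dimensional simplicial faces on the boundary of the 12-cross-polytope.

Each 8-face is the convex hull of 9 vertices, one chosen as ±e_i from each of 9 distinct axes: 2^9·C(12,9) = 112640.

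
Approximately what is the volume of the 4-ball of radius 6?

V = 648·π^2 ≈ 6395.5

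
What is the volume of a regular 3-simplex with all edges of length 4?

Volume = (√2/12) · 4³ = 7.54247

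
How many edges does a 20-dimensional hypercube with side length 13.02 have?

Number of 1-faces = C(20,1)·2^(20-1) = 20·524288 = 10485760.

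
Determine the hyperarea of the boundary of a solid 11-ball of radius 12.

S_11(12) = 2·π^(11/2)·(12)^10 / Γ(11/2) = 146767085568·π^5/35 ≈ 1.28325e+12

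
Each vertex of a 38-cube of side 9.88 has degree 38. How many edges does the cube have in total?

The 38-cube has n·2^(n-1) = 38·2^37 = 38·137438953472 = 5222680231936 edges.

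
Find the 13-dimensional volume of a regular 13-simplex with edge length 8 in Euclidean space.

V = (8^13 / 13!) · √((13+1) / 2^13) ≈ 3.64971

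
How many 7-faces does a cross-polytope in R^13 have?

An n-cross-polytope has 2^(k+1)·C(n,k+1) k-faces. Here 2^8·C(13,8) = 256·1287 = 329472.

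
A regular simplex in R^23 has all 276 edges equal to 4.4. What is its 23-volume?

For a regular n-simplex with edge a, V = (a^n / n!)·√((n+1)/2^n). With a=4.4, n=23: V ≈ 4.12266e-11.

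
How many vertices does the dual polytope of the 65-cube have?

The vertices are ±e_1, ..., ±e_65, so there are 2·65 = 130.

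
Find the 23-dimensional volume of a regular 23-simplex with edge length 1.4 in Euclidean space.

Volume = 1.4^23 · √(24/2^23) / 23! ≈ 1.50214e-22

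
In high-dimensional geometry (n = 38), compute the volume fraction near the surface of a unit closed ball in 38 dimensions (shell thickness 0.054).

1 - (1-0.054)^38 ≈ 0.878699 ≈ 87.87%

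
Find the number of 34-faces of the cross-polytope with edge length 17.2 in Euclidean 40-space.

Number of 34-faces = 2^(34+1) · C(40,34+1) = 34359738368 · 658008 = 22608982724050944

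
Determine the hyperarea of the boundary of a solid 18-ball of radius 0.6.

|∂B_18(0.6)| ≈ 0.000250282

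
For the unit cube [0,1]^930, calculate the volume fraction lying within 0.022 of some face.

1 - (1 - 2·0.022)^930 = 1 - 0.956^930 ≈ 1 - 6.696e-19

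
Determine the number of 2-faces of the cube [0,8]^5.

f_2(5-cube) = (5 choose 2) · 2^3 = 80.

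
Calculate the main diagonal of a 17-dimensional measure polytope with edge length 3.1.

The space diagonal of an n-cube of side s is s√n. Here 3.1·√17 ≈ 12.7816.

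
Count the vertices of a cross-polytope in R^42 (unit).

The 42-dimensional cross-polytope has 2n = 2·42 = 84 vertices.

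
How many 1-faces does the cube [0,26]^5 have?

The 5-cube has n·2^(n-1) = 5·2^4 = 5·16 = 80 edges.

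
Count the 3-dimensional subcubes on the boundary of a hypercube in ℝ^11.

Number of 3-faces = C(11,3) · 2^(11-3) = 165 · 256 = 42240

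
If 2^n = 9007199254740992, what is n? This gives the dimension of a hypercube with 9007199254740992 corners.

n = log_2(9007199254740992) = 53.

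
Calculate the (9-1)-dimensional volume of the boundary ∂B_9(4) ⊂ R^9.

The surface area of an n-ball is 2π^(n/2) r^(n-1) / Γ(n/2). For n=9, r=4: 2097152·π^4/105 ≈ 1.94554e+06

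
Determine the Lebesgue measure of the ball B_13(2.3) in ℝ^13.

The n-ball volume is π^(n/2)·r^n/Γ(n/2+1). With n=13, r=2.3: V ≈ 45899.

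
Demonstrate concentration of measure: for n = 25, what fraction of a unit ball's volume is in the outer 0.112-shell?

1 - (1-0.112)^25 ≈ 0.948676 ≈ 94.87%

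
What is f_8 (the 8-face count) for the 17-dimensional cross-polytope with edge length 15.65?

Number of 8-faces = 2^(8+1) · C(17,8+1) = 512 · 24310 = 12446720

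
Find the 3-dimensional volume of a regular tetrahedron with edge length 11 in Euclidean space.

Volume = (√2/12) · 11³ = 156.86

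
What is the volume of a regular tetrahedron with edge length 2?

Volume = (√2/12) · 2³ = 0.942809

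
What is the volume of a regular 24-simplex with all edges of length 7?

Volume = 7^24 · √(25/2^24) / 24! ≈ 3.76927e-07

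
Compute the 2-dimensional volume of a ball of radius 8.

V_2(8) = π^(2/2) · (8)^2 / Γ(2/2 + 1) = 64·π ≈ 201.062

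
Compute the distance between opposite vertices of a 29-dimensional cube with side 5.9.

d = √(5.9² + 5.9² + ... + 5.9²) [29 terms] = √(29·5.9²) = 5.9√29 ≈ 31.7725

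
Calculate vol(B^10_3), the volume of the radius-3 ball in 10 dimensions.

Volume = π^{10/2}·(3)^10/Γ(6) = 19683·π^5/40 ≈ 150585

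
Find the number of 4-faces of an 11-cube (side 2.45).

An n-cube has C(n,k)·2^(n-k) k-faces. Here C(11,4)·2^7 = 330·128 = 42240.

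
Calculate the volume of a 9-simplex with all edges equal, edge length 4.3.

V_9 = √(10) · 4.3^9 / (9! · 2^(9/2)) ≈ 0.193561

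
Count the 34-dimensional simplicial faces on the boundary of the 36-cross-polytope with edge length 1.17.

An n-cross-polytope has 2^(k+1)·C(n,k+1) k-faces. Here 2^35·C(36,35) = 34359738368·36 = 1236950581248.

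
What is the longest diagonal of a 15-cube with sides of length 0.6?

d = √(0.6² + 0.6² + ... + 0.6²) [15 terms] = √(15·0.6²) = 0.6√15 ≈ 2.32379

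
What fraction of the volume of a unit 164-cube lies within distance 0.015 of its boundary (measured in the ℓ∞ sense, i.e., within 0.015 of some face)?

The inner cube has side 1-2·0.015 = 0.97 and volume (0.97)^164 ≈ 0.00677, so the shell holds 0.99323 of the volume.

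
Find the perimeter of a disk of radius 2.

S = n·V_n(r)/r = 2·V_2(2)/2 (volume-to-surface relation), giving 2πr = 2π·2 ≈ 12.5664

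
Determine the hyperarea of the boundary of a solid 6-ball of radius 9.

S_6(9) = 2·π^(6/2)·(9)^5 / Γ(6/2) = 59049·π^3 ≈ 1.83089e+06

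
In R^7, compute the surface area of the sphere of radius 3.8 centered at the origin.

The surface area of an n-ball is 2π^(n/2) r^(n-1) / Γ(n/2). For n=7, r=3.8: 99581.8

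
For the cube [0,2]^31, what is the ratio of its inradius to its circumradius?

Ratio = (s/2)/(s√31/2) = 31^(-1/2) ≈ 0.179605.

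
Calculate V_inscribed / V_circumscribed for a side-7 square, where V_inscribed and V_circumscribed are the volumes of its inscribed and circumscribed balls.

V_in / V_out = (r_in/r_out)^2 = (1/√2)^2 = 2^(-2/2) ≈ 0.5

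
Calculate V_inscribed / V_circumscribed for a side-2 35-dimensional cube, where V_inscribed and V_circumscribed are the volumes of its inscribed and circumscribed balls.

V_in/V_out = n^(-n/2) = 35^(-35/2) ≈ 9.52378e-28.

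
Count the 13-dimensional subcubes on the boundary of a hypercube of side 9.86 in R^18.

f_13(18-cube) = (18 choose 13) · 2^5 = 274176.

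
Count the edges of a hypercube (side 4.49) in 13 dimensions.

The 13-cube has n·2^(n-1) = 13·2^12 = 13·4096 = 53248 edges.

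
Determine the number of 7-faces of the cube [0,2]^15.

f_7(15-cube) = (15 choose 7) · 2^8 = 1647360.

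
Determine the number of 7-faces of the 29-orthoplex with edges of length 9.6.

Each 7-face is the convex hull of 8 vertices, one chosen as ±e_i from each of 8 distinct axes: 2^8·C(29,8) = 1098789120.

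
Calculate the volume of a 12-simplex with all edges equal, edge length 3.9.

V_12 = √(13) · 3.9^12 / (12! · 2^(12/2)) ≈ 0.00145623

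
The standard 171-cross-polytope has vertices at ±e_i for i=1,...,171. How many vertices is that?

The vertices are ±e_1, ..., ±e_171, so there are 2·171 = 342.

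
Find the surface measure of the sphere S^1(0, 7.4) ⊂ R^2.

S = n·V_n(r)/r = 2·V_2(7.4)/7.4 (volume-to-surface relation), giving 2πr = 2π·7.4 ≈ 46.4956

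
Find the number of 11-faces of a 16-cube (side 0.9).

An n-cube has C(n,k)·2^(n-k) k-faces. Here C(16,11)·2^5 = 4368·32 = 139776.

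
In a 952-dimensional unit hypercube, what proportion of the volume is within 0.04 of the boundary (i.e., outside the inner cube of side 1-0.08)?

1 - (1 - 2·0.04)^952 = 1 - 0.92^952 ≈ 1 - 3.357e-35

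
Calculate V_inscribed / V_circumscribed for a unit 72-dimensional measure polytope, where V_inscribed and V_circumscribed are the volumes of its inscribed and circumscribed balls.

V_in/V_out = n^(-n/2) = 72^(-72/2) ≈ 1.36782e-67.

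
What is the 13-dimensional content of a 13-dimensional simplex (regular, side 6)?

Volume = 6^13 · √(14/2^13) / 13! ≈ 0.0867072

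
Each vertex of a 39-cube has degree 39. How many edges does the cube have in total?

The 39-cube has n·2^(n-1) = 39·2^38 = 39·274877906944 = 10720238370816 edges.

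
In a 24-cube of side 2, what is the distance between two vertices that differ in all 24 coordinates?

d = √(2² + 2² + ... + 2²) [24 terms] = √(24·2²) = 2√24 ≈ 9.79796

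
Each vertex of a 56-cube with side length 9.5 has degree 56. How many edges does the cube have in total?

Number of 1-faces = C(56,1)·2^(56-1) = 56·36028797018963968 = 2017612633061982208.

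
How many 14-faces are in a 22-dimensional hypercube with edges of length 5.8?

Choose 14 of 22 axes to span the face (C(22,14) = 319770 ways), then fix each of the remaining 8 coordinates at one of its two extreme values (2^8 = 256 ways): 319770·256 = 81861120.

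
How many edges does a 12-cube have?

Number of 1-faces = C(12,1)·2^(12-1) = 12·2048 = 24576.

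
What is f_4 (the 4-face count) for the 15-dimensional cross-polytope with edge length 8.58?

Number of 4-faces = 2^(4+1) · C(15,4+1) = 32 · 3003 = 96096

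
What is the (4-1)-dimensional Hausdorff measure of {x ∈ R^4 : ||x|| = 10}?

S = n·V_n(r)/r = 4·V_4(10)/10 (volume-to-surface relation), giving 2000·π^2 ≈ 19739.2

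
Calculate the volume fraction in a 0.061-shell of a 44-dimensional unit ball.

V(inner)/V(outer) = ((1-0.061)/1)^44 ≈ 0.0627, so the shell fraction is 0.937297.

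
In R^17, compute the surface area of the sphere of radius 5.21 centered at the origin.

S = n·V_n(r)/r = 17·V_17(5.21)/5.21 (volume-to-surface relation), giving 7.06339e+11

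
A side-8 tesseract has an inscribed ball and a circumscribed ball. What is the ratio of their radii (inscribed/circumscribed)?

Ratio = (s/2)/(s√4/2) = 4^(-1/2) ≈ 0.5.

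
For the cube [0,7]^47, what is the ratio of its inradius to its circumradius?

For an n-cube of any side s, the inradius is s/2 and the circumradius is s√n/2, so the ratio is 1/√47 ≈ 0.145865.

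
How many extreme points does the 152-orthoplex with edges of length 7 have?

Number of vertices = 2n = 304.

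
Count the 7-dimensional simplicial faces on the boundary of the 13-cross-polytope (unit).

Each 7-face is the convex hull of 8 vertices, one chosen as ±e_i from each of 8 distinct axes: 2^8·C(13,8) = 329472.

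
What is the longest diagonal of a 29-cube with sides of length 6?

Diagonal = √29 · 6 ≈ 32.311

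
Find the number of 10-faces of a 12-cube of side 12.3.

An n-cube has C(n,k)·2^(n-k) k-faces. Here C(12,10)·2^2 = 66·4 = 264.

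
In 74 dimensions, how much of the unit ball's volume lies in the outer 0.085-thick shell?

V(inner)/V(outer) = ((1-0.085)/1)^74 ≈ 0.001397, so the shell fraction is 0.998603.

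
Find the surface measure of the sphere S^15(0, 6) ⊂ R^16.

S = n·V_n(r)/r = 16·V_16(6)/6 (volume-to-surface relation), giving 6530347008·π^8/35 ≈ 1.77038e+12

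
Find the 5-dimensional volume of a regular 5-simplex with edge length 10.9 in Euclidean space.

V_5 = √(6) · 10.9^5 / (5! · 2^(5/2)) ≈ 555.203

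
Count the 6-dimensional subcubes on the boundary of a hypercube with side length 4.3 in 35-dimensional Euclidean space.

Choose 6 of 35 axes to span the face (C(35,6) = 1623160 ways), then fix each of the remaining 29 coordinates at one of its two extreme values (2^29 = 536870912 ways): 1623160·536870912 = 871427389521920.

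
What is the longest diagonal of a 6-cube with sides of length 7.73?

The space diagonal of an n-cube of side s is s√n. Here 7.73·√6 ≈ 18.9346.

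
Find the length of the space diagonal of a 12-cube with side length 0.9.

||(0.9,0.9,...,0.9)|| = √(12)·0.9 ≈ 3.11769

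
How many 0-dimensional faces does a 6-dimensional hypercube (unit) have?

f_0(6-cube) = (6 choose 0) · 2^6 = 64.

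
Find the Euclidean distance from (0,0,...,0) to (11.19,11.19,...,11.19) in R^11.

The space diagonal of an n-cube of side s is s√n. Here 11.19·√11 ≈ 37.113.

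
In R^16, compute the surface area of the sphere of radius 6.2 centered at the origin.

S_16(6.2) = 2·π^(16/2)·(6.2)^15 / Γ(16/2) ≈ 2.89517e+12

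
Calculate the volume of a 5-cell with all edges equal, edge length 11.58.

For a regular n-simplex with edge a, V = (a^n / n!)·√((n+1)/2^n). With a=11.58, n=4: V ≈ 418.84.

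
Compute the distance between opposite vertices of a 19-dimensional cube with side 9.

The space diagonal of an n-cube of side s is s√n. Here 9·√19 ≈ 39.2301.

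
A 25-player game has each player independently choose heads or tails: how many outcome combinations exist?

The 25-cube has 2^25 = 33554432 vertices.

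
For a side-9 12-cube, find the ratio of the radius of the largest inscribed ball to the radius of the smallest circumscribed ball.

r_in / r_out = (9/2) / (9√12/2) = 1/√12 ≈ 0.288675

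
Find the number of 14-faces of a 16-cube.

Choose 14 of 16 axes to span the face (C(16,14) = 120 ways), then fix each of the remaining 2 coordinates at one of its two extreme values (2^2 = 4 ways): 120·4 = 480.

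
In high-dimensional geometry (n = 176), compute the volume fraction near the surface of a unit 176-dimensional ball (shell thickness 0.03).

1 - (1-0.03)^176 ≈ 0.995303 ≈ 99.53%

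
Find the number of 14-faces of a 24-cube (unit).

An n-cube has C(n,k)·2^(n-k) k-faces. Here C(24,14)·2^10 = 1961256·1024 = 2008326144.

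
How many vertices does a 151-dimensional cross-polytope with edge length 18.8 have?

The vertices are ±e_1, ..., ±e_151, so there are 2·151 = 302.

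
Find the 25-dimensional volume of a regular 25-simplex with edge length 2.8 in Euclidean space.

Volume = 2.8^25 · √(26/2^25) / 25! ≈ 8.56874e-18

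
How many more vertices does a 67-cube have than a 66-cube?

The 67-cube has 2^67 = 147573952589676412928 vertices. The 66-cube has 2^66 = 73786976294838206464 vertices. Difference: 147573952589676412928 - 73786976294838206464 = 73786976294838206464.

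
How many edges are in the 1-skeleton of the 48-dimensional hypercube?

An n-cube has n·2^(n-1) edges. With n = 48: 48·140737488355328 = 6755399441055744.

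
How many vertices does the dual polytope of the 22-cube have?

Number of vertices = 2n = 44.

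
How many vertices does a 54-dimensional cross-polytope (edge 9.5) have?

Number of vertices = 2n = 108.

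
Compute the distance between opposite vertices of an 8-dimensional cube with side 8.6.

Diagonal = √8 · 8.6 ≈ 24.3245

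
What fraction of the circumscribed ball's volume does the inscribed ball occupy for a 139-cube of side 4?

V_in / V_out = (r_in/r_out)^139 = (1/√139)^139 = 139^(-139/2) ≈ 1.1494e-149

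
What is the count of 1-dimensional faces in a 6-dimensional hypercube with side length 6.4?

Choose 1 of 6 axes to span the face (C(6,1) = 6 ways), then fix each of the remaining 5 coordinates at one of its two extreme values (2^5 = 32 ways): 6·32 = 192.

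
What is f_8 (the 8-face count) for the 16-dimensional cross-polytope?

Each 8-face is the convex hull of 9 vertices, one chosen as ±e_i from each of 9 distinct axes: 2^9·C(16,9) = 5857280.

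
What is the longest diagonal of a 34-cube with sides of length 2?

||(2,2,...,2)|| = √(34)·2 ≈ 11.6619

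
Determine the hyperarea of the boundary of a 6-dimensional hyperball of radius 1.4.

The surface area of an n-ball is 2π^(n/2) r^(n-1) / Γ(n/2). For n=6, r=1.4: 166.759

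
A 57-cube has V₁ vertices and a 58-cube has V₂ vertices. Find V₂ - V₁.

V₁ = 2^57 = 144115188075855872. V₂ = 2^58 = 288230376151711744. V₂ - V₁ = 144115188075855872.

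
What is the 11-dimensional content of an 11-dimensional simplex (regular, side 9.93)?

For a regular n-simplex with edge a, V = (a^n / n!)·√((n+1)/2^n). With a=9.93, n=11: V ≈ 177.505.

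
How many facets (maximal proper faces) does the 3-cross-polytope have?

An n-cross-polytope has 2^(k+1)·C(n,k+1) k-faces. Here 2^3·C(3,3) = 8·1 = 8.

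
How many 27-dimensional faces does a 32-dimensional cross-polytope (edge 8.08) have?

Each 27-face is the convex hull of 28 vertices, one chosen as ±e_i from each of 28 distinct axes: 2^28·C(32,28) = 9652938997760.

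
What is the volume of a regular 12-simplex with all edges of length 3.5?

Volume = 3.5^12 · √(13/2^12) / 12! ≈ 0.00039744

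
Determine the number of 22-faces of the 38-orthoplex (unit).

Number of 22-faces = 2^(22+1) · C(38,22+1) = 8388608 · 15471286560 = 129782558207508480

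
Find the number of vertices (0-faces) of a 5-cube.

Choose 0 of 5 axes to span the face (C(5,0) = 1 way), then fix each of the remaining 5 coordinates at one of its two extreme values (2^5 = 32 ways): 1·32 = 32.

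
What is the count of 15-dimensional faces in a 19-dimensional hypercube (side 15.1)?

f_15(19-cube) = (19 choose 15) · 2^4 = 62016.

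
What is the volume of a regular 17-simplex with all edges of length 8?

V_17 = √(18) · 8^17 / (17! · 2^(17/2)) ≈ 0.0741895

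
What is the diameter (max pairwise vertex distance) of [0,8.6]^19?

d = √(8.6² + 8.6² + ... + 8.6²) [19 terms] = √(19·8.6²) = 8.6√19 ≈ 37.4865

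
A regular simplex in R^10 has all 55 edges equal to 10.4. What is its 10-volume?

V = (10.4^10 / 10!) · √((10+1) / 2^10) ≈ 422.782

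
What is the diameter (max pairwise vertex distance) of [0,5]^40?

||(5,5,...,5)|| = √(40)·5 ≈ 31.6228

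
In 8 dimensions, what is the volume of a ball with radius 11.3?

V_8(11.3) = π^(8/2) · (11.3)^8 / Γ(8/2 + 1) ≈ 1.07899e+09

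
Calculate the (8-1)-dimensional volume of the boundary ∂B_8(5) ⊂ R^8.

The surface area of an n-ball is 2π^(n/2) r^(n-1) / Γ(n/2). For n=8, r=5: 78125·π^4/3 ≈ 2.5367e+06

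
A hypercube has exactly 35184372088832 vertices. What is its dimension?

n = log_2(35184372088832) = 45.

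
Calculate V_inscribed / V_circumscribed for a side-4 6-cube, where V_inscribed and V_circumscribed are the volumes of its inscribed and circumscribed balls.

V_in / V_out = (r_in/r_out)^6 = (1/√6)^6 = 6^(-6/2) ≈ 0.00462963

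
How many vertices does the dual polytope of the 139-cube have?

The vertices are ±e_1, ..., ±e_139, so there are 2·139 = 278.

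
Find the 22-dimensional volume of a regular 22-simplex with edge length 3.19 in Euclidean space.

V = (3.19^22 / 22!) · √((22+1) / 2^22) ≈ 2.52442e-13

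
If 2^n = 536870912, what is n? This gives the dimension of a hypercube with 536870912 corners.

The n-cube has 2^n vertices, and 536870912 = 2^29, so n = 29.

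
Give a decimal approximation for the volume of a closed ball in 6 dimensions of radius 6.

V = 7776·π^3 ≈ 241105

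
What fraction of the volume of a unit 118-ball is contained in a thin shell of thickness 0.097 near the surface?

1 - (1-0.097)^118 ≈ 0.999994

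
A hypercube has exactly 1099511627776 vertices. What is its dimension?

The n-cube has 2^n vertices, and 1099511627776 = 2^40, so n = 40.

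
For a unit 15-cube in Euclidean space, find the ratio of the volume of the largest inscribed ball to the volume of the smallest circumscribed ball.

Volume scales as r^n, and r_in/r_out = 1/√15, giving (1/√15)^15 ≈ 1.51118e-09.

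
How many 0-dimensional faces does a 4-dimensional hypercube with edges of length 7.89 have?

Number of 0-faces = C(4,0) · 2^(4-0) = 1 · 16 = 16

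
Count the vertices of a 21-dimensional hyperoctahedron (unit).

The 21-dimensional cross-polytope has 2n = 2·21 = 42 vertices.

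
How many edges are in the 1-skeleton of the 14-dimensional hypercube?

Number of 1-faces = C(14,1)·2^(14-1) = 14·8192 = 114688.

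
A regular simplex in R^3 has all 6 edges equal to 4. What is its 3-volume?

Volume = (√2/12) · 4³ = 7.54247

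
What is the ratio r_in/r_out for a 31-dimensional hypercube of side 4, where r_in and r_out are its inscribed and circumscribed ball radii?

Ratio = (s/2)/(s√31/2) = 31^(-1/2) ≈ 0.179605.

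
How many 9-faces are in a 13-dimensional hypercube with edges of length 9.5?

f_9(13-cube) = (13 choose 9) · 2^4 = 11440.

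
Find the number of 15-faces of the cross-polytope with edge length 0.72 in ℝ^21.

Number of 15-faces = 2^(15+1) · C(21,15+1) = 65536 · 20349 = 1333592064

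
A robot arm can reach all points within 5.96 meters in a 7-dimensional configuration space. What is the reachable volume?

V_7(5.96) = π^(7/2) · (5.96)^7 / Γ(7/2 + 1) ≈ 1.26213e+06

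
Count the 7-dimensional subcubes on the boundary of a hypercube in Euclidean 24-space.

An n-cube has C(n,k)·2^(n-k) k-faces. Here C(24,7)·2^17 = 346104·131072 = 45364543488.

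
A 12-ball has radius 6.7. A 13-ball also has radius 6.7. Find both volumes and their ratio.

V_12(6.7) ≈ 1.09261e+10. V_13(6.7) ≈ 4.99245e+10. Ratio V_12/V_13 ≈ 0.2189.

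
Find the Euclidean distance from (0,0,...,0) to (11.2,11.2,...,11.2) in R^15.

d = √(11.2² + 11.2² + ... + 11.2²) [15 terms] = √(15·11.2²) = 11.2√15 ≈ 43.3774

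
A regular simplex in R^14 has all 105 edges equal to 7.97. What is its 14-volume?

For a regular n-simplex with edge a, V = (a^n / n!)·√((n+1)/2^n). With a=7.97, n=14: V ≈ 1.44825.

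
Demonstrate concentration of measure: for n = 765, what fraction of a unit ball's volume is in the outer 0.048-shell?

1 - (1-0.048)^765 ≈ 1 - 4.542e-17 ≈ 100.000000%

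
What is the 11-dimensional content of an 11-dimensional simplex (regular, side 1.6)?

Volume = 1.6^11 · √(12/2^11) / 11! ≈ 3.37357e-07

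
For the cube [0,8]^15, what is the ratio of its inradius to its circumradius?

For an n-cube of any side s, the inradius is s/2 and the circumradius is s√n/2, so the ratio is 1/√15 ≈ 0.258199.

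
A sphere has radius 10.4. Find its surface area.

The surface area of an n-ball is 2π^(n/2) r^(n-1) / Γ(n/2). For n=3, r=10.4: 4πr² = 4π·(10.4)² ≈ 1359.18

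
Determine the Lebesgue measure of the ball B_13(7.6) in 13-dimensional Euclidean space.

Volume = π^{13/2}·(7.6)^13/Γ(15/2) ≈ 2.56991e+11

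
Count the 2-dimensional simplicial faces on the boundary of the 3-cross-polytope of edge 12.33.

Number of 2-faces = 2^(2+1) · C(3,2+1) = 8 · 1 = 8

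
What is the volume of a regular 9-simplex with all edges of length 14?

For a regular n-simplex with edge a, V = (a^n / n!)·√((n+1)/2^n). With a=14, n=9: V ≈ 7957.09.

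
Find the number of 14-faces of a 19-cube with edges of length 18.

An n-cube has C(n,k)·2^(n-k) k-faces. Here C(19,14)·2^5 = 11628·32 = 372096.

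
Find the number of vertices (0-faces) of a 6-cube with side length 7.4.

f_0(6-cube) = (6 choose 0) · 2^6 = 64.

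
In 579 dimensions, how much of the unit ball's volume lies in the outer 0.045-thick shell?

V(inner)/V(outer) = ((1-0.045)/1)^579 ≈ 2.642e-12, so the shell fraction is 1 - 2.642e-12.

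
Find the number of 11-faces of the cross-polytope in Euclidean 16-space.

An n-cross-polytope has 2^(k+1)·C(n,k+1) k-faces. Here 2^12·C(16,12) = 4096·1820 = 7454720.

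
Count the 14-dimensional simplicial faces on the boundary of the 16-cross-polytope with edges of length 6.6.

Number of 14-faces = 2^(14+1) · C(16,14+1) = 32768 · 16 = 524288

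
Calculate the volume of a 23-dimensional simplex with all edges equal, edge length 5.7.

Volume = 5.7^23 · √(24/2^23) / 23! ≈ 1.58814e-08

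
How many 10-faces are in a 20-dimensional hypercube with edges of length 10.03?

Number of 10-faces = C(20,10) · 2^(20-10) = 184756 · 1024 = 189190144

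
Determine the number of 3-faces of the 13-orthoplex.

Number of 3-faces = 2^(3+1) · C(13,3+1) = 16 · 715 = 11440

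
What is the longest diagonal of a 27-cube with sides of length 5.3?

The space diagonal of an n-cube of side s is s√n. Here 5.3·√27 ≈ 27.5396.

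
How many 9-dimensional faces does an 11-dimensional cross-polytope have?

Number of 9-faces = 2^(9+1) · C(11,9+1) = 1024 · 11 = 11264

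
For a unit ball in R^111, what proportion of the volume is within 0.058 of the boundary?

V(inner)/V(outer) = ((1-0.058)/1)^111 ≈ 0.001317, so the shell fraction is 0.998683.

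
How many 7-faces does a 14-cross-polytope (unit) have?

An n-cross-polytope has 2^(k+1)·C(n,k+1) k-faces. Here 2^8·C(14,8) = 256·3003 = 768768.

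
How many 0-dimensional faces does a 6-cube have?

Number of 0-faces = C(6,0) · 2^(6-0) = 1 · 64 = 64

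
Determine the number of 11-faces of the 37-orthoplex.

f_11(37-orthoplex) = 2^12 · (37 choose 12) = 7587770351616.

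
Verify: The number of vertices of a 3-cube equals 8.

True. The 3-cube has 2^3 = 8 vertices.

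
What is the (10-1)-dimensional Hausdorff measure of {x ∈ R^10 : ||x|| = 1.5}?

S = n·V_n(r)/r = 10·V_10(1.5)/1.5 (volume-to-surface relation), giving 6561·π^5/2048 ≈ 980.369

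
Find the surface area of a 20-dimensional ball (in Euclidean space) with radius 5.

S_20(5) = 2·π^(20/2)·(5)^19 / Γ(20/2) = 3814697265625·π^10/36288 ≈ 9.84455e+12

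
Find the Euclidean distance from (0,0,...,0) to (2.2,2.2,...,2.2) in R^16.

Diagonal = √16 · 2.2 = 8.8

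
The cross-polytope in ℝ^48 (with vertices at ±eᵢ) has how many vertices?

An n-cross-polytope has 2n vertices; here n = 48, giving 96.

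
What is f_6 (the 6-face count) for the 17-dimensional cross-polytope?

f_6(17-orthoplex) = 2^7 · (17 choose 7) = 2489344.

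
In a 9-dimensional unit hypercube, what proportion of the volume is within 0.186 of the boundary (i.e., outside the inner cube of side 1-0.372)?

The inner cube has side 1-2·0.186 = 0.628 and volume (0.628)^9 ≈ 0.01519, so the shell holds 0.984807 of the volume.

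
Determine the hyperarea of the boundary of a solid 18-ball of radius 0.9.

The surface area of an n-ball is 2π^(n/2) r^(n-1) / Γ(n/2). For n=18, r=0.9: 0.246593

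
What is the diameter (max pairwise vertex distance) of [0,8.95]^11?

||(8.95,8.95,...,8.95)|| = √(11)·8.95 ≈ 29.6838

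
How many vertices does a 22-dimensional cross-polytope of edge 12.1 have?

Number of vertices = 2n = 44.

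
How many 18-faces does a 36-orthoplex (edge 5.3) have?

Each 18-face is the convex hull of 19 vertices, one chosen as ±e_i from each of 19 distinct axes: 2^19·C(36,19) = 4507564297420800.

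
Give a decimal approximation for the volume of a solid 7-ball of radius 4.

The n-ball volume is π^(n/2)·r^n/Γ(n/2+1). With n=7, r=4: V = 262144·π^3/105 ≈ 77410.6.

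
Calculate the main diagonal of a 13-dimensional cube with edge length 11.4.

The space diagonal of an n-cube of side s is s√n. Here 11.4·√13 ≈ 41.1033.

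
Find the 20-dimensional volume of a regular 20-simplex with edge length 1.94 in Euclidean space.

V = (1.94^20 / 20!) · √((20+1) / 2^20) ≈ 1.04887e-15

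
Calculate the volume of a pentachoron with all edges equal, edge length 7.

V = (7^4 / 4!) · √((4+1) / 2^4) ≈ 55.925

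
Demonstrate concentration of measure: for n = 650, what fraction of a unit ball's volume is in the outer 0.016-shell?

1 - (1-0.016)^650 ≈ 0.999972 ≈ 99.997202%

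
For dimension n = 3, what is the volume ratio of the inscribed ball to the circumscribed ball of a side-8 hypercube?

V_in/V_out = n^(-n/2) = 3^(-3/2) ≈ 0.19245.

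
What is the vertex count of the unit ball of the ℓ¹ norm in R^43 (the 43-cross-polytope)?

An n-cross-polytope has 2n vertices; here n = 43, giving 86.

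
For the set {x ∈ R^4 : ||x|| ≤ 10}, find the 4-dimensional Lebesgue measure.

Volume = π^{4/2}·(10)^4/Γ(3) = 5000·π^2 ≈ 49348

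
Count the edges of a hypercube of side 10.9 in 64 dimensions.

Number of 1-faces = C(64,1)·2^(64-1) = 64·9223372036854775808 = 590295810358705651712.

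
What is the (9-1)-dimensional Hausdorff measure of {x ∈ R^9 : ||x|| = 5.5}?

S = n·V_n(r)/r = 9·V_9(5.5)/5.5 (volume-to-surface relation), giving 214358881·π^4/840 ≈ 2.48577e+07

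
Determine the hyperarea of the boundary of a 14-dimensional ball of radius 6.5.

|∂B_14(6.5)| = 302875106592253·π^7/2949120 ≈ 3.10185e+11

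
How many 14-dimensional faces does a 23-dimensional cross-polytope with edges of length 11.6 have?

An n-cross-polytope has 2^(k+1)·C(n,k+1) k-faces. Here 2^15·C(23,15) = 32768·490314 = 16066609152.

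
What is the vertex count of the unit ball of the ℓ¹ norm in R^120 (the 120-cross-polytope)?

An n-cross-polytope has 2n vertices; here n = 120, giving 240.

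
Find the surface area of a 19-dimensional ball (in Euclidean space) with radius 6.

|∂B_19(6)| = 1283918464548864·π^9/425425 ≈ 8.99629e+13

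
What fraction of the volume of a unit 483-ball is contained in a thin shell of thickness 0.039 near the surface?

V(inner)/V(outer) = ((1-0.039)/1)^483 ≈ 4.523e-09, so the shell fraction is 0.9999999955.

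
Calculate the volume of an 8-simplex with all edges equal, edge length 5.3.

V_8 = √(9) · 5.3^8 / (8! · 2^(8/2)) ≈ 2.89526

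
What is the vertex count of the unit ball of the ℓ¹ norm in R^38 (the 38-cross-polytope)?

An n-cross-polytope has 2n vertices; here n = 38, giving 76.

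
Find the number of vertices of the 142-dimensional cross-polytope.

The 142-dimensional cross-polytope has 2n = 2·142 = 284 vertices.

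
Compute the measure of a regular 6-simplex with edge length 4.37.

For a regular n-simplex with edge a, V = (a^n / n!)·√((n+1)/2^n). With a=4.37, n=6: V ≈ 3.19901.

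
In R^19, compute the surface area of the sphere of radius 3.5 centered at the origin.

S_19(3.5) = 2·π^(19/2)·(3.5)^18 / Γ(19/2) = 232630513987207·π^9/1260230400 ≈ 5.50257e+09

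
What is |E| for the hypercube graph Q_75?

An n-cube has n·2^(n-1) edges. With n = 75: 75·18889465931478580854784 = 1416709944860893564108800.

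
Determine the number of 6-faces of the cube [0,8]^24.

Number of 6-faces = C(24,6) · 2^(24-6) = 134596 · 262144 = 35283533824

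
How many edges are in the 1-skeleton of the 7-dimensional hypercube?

Number of 1-faces = C(7,1)·2^(7-1) = 7·64 = 448.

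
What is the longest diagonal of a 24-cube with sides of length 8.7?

The space diagonal of an n-cube of side s is s√n. Here 8.7·√24 ≈ 42.6211.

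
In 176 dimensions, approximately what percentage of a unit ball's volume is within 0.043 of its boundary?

1 - (1-0.043)^176 ≈ 0.999563 ≈ 99.9563%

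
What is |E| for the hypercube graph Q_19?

Number of 1-faces = C(19,1)·2^(19-1) = 19·262144 = 4980736.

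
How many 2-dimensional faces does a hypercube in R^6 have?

Number of 2-faces = C(6,2) · 2^(6-2) = 15 · 16 = 240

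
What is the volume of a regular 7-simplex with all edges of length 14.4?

V = (14.4^7 / 7!) · √((7+1) / 2^7) ≈ 6368.64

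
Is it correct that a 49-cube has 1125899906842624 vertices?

False. The 49-cube has 2^49 = 562949953421312 vertices.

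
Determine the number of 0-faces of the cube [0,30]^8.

f_0(8-cube) = (8 choose 0) · 2^8 = 256.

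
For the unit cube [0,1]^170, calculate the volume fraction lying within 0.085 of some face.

Shell fraction = 1 - (1-0.17)^170 ≈ 1 - 1.751e-14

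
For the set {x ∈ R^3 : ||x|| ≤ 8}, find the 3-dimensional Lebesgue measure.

The n-ball volume is π^(n/2)·r^n/Γ(n/2+1). With n=3, r=8: V = 2048·π/3 ≈ 2144.66.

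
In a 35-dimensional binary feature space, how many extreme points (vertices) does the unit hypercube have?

An n-cube has 2^n vertices; for n = 35 that is 2^35 = 34359738368.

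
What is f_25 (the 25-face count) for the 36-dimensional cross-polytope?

f_25(36-orthoplex) = 2^26 · (36 choose 26) = 17058191149891584.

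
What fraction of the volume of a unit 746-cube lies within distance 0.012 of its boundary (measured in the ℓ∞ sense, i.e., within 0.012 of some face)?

The inner cube has side 1-2·0.012 = 0.976 and volume (0.976)^746 ≈ 1.348e-08, so the shell holds 0.9999999865 of the volume.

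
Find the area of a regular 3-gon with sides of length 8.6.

Area = (√3/4) · 8.6² = 32.0256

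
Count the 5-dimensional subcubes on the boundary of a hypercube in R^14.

Number of 5-faces = C(14,5) · 2^(14-5) = 2002 · 512 = 1025024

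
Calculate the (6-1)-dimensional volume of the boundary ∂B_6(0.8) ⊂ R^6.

The surface area of an n-ball is 2π^(n/2) r^(n-1) / Γ(n/2). For n=6, r=0.8: 10.1601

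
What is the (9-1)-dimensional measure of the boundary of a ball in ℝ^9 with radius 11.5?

S_9(11.5) = 2·π^(9/2)·(11.5)^8 / Γ(9/2) = 78310985281·π^4/840 ≈ 9.08119e+09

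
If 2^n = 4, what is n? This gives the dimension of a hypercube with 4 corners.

The n-cube has 2^n vertices, and 4 = 2^2, so n = 2.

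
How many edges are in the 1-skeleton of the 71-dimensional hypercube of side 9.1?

Each of the 2^71 = 2361183241434822606848 vertices has degree 71; total edges = 71·2^71/2 = 83822005070936202543104.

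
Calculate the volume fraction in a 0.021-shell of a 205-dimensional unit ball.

V(inner)/V(outer) = ((1-0.021)/1)^205 ≈ 0.0129, so the shell fraction is 0.987104.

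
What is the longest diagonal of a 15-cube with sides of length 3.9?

d = √(3.9² + 3.9² + ... + 3.9²) [15 terms] = √(15·3.9²) = 3.9√15 ≈ 15.1046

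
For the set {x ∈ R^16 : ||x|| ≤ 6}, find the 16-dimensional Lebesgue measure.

Volume = π^{16/2}·(6)^16/Γ(9) = 2448880128·π^8/35 ≈ 6.63894e+11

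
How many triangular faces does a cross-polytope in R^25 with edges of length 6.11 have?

An n-cross-polytope has 2^(k+1)·C(n,k+1) k-faces. Here 2^3·C(25,3) = 8·2300 = 18400.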